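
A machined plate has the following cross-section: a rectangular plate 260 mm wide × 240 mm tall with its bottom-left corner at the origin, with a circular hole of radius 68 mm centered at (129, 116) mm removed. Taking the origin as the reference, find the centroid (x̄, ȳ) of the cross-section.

x̄ = 130.30 mm, ȳ = 121.21 mm

plate: A = 260 × 240 = 62400.00, centroid at (130.00, 120.00).
hole: A = −π·68² = -14526.72, centroid at (129.00, 116.00).
ΣA = 47873.28 mm², ΣAx̄ = 6238052.55 mm³, ΣAȳ = 5802899.97 mm³.
x̄ = 6238052.55/47873.28 = 130.30 mm; ȳ = 5802899.97/47873.28 = 121.21 mm.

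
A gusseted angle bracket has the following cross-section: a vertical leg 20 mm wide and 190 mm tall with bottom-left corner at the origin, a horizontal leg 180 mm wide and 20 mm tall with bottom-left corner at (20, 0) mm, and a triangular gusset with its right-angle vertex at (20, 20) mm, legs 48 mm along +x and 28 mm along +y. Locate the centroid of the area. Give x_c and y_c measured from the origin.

Part | A | x̄ᵢ | ȳᵢ | A·x̄ᵢ | A·ȳᵢ
vertical leg | 3800.00 | 10.00 | 95.00 | 38000.00 | 361000.00
horizontal leg | 3600.00 | 110.00 | 10.00 | 396000.00 | 36000.00
gusset | 672.00 | 36.00 | 29.33 | 24192.00 | 19712.00
Σ | 8072.00 |  |  | 458192.00 | 416712.00
x_c = 458192.00 / 8072.00 = 56.76 mm
y_c = 416712.00 / 8072.00 = 51.62 mm

x_c = 56.76 mm, y_c = 51.62 mm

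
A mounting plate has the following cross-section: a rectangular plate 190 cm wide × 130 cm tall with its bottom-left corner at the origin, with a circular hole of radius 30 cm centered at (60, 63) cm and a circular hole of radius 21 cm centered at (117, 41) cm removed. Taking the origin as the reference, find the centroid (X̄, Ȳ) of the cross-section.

X̄ = 98.34 cm, Ȳ = 66.90 cm

Part | A | x̄ᵢ | ȳᵢ | A·x̄ᵢ | A·ȳᵢ
plate | 24700.00 | 95.00 | 65.00 | 2346500.00 | 1605500.00
hole 1 | -2827.43 | 60.00 | 63.00 | -169646.00 | -178128.30
hole 2 | -1385.44 | 117.00 | 41.00 | -162096.76 | -56803.14
Σ | 20487.12 |  |  | 2014757.24 | 1370568.56
X̄ = 2014757.24 / 20487.12 = 98.34 cm
Ȳ = 1370568.56 / 20487.12 = 66.90 cm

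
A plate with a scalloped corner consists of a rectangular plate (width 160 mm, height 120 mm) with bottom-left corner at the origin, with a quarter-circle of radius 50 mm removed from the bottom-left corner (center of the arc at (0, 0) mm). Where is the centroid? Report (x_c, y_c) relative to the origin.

x_c = 86.70 mm, y_c = 64.42 mm

plate: A = 160 × 120 = 19200.00, centroid at (80.00, 60.00).
removed quarter-circle: A = −¼π·50² = -1963.50, centroid at (21.22, 21.22).
ΣA = 17236.50 mm², ΣAx_c = 1494333.33 mm³, ΣAy_c = 1110333.33 mm³.
x_c = 1494333.33/17236.50 = 86.70 mm; y_c = 1110333.33/17236.50 = 64.42 mm.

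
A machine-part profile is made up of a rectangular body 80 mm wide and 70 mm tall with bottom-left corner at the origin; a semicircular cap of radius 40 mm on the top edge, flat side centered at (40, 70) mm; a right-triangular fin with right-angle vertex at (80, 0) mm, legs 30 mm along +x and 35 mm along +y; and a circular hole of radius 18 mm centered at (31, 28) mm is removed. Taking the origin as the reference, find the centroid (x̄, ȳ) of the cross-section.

x̄ = 44.65 mm, ȳ = 51.47 mm

rectangular body: A = 80 × 70 = 5600.00, centroid at (40.00, 35.00).
semicircular top: A = ½π·40² = 2513.27, centroid at (40.00, 86.98).
triangular fin: A = ½·30·35 = 525.00, centroid at (90.00, 11.67).
hole: A = −π·18² = -1017.88, centroid at (31.00, 28.00).
ΣA = 7620.40 mm²
ΣAx̄ = (5600.00)(40.00) + (2513.27)(40.00) + (525.00)(90.00) + (-1017.88)(31.00) = 340226.81 mm³
ΣAȳ = (5600.00)(35.00) + (2513.27)(86.98) + (525.00)(11.67) + (-1017.88)(28.00) = 392220.33 mm³
x̄ = 340226.81 / 7620.40 = 44.65 mm
ȳ = 392220.33 / 7620.40 = 51.47 mm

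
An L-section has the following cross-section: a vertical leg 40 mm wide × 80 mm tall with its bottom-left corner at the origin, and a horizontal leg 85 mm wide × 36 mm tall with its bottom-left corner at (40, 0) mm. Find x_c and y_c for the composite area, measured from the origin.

x_c = 50.55 mm, y_c = 29.25 mm

Part | A | x̄ᵢ | ȳᵢ | A·x̄ᵢ | A·ȳᵢ
vertical leg | 3200.00 | 20.00 | 40.00 | 64000.00 | 128000.00
horizontal leg | 3060.00 | 82.50 | 18.00 | 252450.00 | 55080.00
Σ | 6260.00 |  |  | 316450.00 | 183080.00
x_c = 316450.00 / 6260.00 = 50.55 mm
y_c = 183080.00 / 6260.00 = 29.25 mm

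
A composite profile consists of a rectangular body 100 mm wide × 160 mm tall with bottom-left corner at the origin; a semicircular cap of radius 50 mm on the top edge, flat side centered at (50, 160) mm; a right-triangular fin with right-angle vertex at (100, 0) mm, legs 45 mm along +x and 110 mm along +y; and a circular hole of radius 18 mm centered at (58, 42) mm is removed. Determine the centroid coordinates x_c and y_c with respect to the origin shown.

x_c = 57.14 mm, y_c = 95.38 mm

rectangular body: A = 100 × 160 = 16000.00, centroid at (50.00, 80.00).
semicircular top: A = ½π·50² = 3926.99, centroid at (50.00, 181.22).
triangular fin: A = ½·45·110 = 2475.00, centroid at (115.00, 36.67).
hole: A = −π·18² = -1017.88, centroid at (58.00, 42.00).
ΣA = 21384.11 mm²
ΣAx_c = (16000.00)(50.00) + (3926.99)(50.00) + (2475.00)(115.00) + (-1017.88)(58.00) = 1221937.73 mm³
ΣAy_c = (16000.00)(80.00) + (3926.99)(181.22) + (2475.00)(36.67) + (-1017.88)(42.00) = 2039651.07 mm³
x_c = 1221937.73 / 21384.11 = 57.14 mm
y_c = 2039651.07 / 21384.11 = 95.38 mm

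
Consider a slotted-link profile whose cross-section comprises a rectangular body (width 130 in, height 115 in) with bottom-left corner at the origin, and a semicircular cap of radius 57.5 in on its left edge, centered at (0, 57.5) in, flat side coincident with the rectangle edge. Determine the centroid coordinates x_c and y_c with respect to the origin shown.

x_c = 41.95 in, y_c = 57.50 in

Part | A | x̄ᵢ | ȳᵢ | A·x̄ᵢ | A·ȳᵢ
rectangular body | 14950.00 | 65.00 | 57.50 | 971750.00 | 859625.00
semicircular end | 5193.45 | -24.40 | 57.50 | -126739.58 | 298623.11
Σ | 20143.45 |  |  | 845010.42 | 1158248.11
x_c = 845010.42 / 20143.45 = 41.95 in
y_c = 1158248.11 / 20143.45 = 57.50 in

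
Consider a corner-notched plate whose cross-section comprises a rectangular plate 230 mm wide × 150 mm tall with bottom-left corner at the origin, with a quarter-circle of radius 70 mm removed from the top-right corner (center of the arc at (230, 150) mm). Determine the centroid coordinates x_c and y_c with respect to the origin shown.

plate: A = 230 × 150 = 34500.00, centroid at (115.00, 75.00).
removed quarter-circle: A = −¼π·70² = -3848.45, centroid at (200.29, 120.29).
ΣA = 30651.55 mm²
ΣAx_c = (34500.00)(115.00) + (-3848.45)(200.29) = 3196689.60 mm³
ΣAy_c = (34500.00)(75.00) + (-3848.45)(120.29) = 2124565.68 mm³
x_c = 3196689.60 / 30651.55 = 104.29 mm
y_c = 2124565.68 / 30651.55 = 69.31 mm

x_c = 104.29 mm, y_c = 69.31 mm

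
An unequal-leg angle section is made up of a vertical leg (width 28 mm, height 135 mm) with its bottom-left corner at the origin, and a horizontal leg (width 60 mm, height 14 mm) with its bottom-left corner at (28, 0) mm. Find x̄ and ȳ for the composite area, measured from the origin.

vertical leg: A = 28 × 135 = 3780.00, centroid at (14.00, 67.50).
horizontal leg: A = 60 × 14 = 840.00, centroid at (58.00, 7.00).
ΣA = 4620.00 mm², ΣAx̄ = 101640.00 mm³, ΣAȳ = 261030.00 mm³.
x̄ = 101640.00/4620.00 = 22.00 mm; ȳ = 261030.00/4620.00 = 56.50 mm.

x̄ = 22.00 mm, ȳ = 56.50 mm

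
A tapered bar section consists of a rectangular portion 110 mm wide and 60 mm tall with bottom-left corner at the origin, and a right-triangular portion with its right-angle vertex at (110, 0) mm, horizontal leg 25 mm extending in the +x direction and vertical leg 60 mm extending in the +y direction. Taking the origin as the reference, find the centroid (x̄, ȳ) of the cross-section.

x̄ = 61.46 mm, ȳ = 28.98 mm

rectangular portion: A = 110 × 60 = 6600.00, centroid at (55.00, 30.00).
triangular portion: A = ½·25·60 = 750.00, centroid at (118.33, 20.00).
ΣA = 7350.00 mm², ΣAx̄ = 451750.00 mm³, ΣAȳ = 213000.00 mm³.
x̄ = 451750.00/7350.00 = 61.46 mm; ȳ = 213000.00/7350.00 = 28.98 mm.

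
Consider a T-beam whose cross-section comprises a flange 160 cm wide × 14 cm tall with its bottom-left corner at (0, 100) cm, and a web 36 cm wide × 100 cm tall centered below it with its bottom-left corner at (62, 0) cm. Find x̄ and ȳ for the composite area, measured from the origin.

web: A = 36 × 100 = 3600.00, centroid at (80.00, 50.00).
flange: A = 160 × 14 = 2240.00, centroid at (80.00, 107.00).
ΣA = 5840.00 cm², ΣAx̄ = 467200.00 cm³, ΣAȳ = 419680.00 cm³.
x̄ = 467200.00/5840.00 = 80.00 cm; ȳ = 419680.00/5840.00 = 71.86 cm.

x̄ = 80.00 cm, ȳ = 71.86 cm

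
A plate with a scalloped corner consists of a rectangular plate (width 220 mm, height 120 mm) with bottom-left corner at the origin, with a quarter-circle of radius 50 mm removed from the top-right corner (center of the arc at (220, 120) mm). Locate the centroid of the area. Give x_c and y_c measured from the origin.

plate: A = 220 × 120 = 26400.00, centroid at (110.00, 60.00).
removed quarter-circle: A = −¼π·50² = -1963.50, centroid at (198.78, 98.78).
ΣA = 24436.50 mm², ΣAx_c = 2513697.68 mm³, ΣAy_c = 1390047.22 mm³.
x_c = 2513697.68/24436.50 = 102.87 mm; y_c = 1390047.22/24436.50 = 56.88 mm.

x_c = 102.87 mm, y_c = 56.88 mm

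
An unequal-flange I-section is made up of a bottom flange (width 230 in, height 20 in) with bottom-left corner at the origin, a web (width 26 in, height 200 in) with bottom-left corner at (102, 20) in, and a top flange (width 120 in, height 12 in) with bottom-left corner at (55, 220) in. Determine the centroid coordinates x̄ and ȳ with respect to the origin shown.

x̄ = 115.00 in, ȳ = 88.56 in

bottom flange: A = 230 × 20 = 4600.00, centroid at (115.00, 10.00).
web: A = 26 × 200 = 5200.00, centroid at (115.00, 120.00).
top flange: A = 120 × 12 = 1440.00, centroid at (115.00, 226.00).
ΣA = 11240.00 in²
ΣAx̄ = (4600.00)(115.00) + (5200.00)(115.00) + (1440.00)(115.00) = 1292600.00 in³
ΣAȳ = (4600.00)(10.00) + (5200.00)(120.00) + (1440.00)(226.00) = 995440.00 in³
x̄ = 1292600.00 / 11240.00 = 115.00 in
ȳ = 995440.00 / 11240.00 = 88.56 in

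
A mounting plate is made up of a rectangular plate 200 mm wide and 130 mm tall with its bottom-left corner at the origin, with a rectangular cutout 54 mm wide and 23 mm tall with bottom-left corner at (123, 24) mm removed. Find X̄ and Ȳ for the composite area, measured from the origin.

X̄ = 97.49 mm, Ȳ = 66.48 mm

plate: A = 200 × 130 = 26000.00, centroid at (100.00, 65.00).
hole: A = −(54 × 23) = -1242.00, centroid at (150.00, 35.50).
ΣA = 24758.00 mm²
ΣAX̄ = (26000.00)(100.00) + (-1242.00)(150.00) = 2413700.00 mm³
ΣAȲ = (26000.00)(65.00) + (-1242.00)(35.50) = 1645909.00 mm³
X̄ = 2413700.00 / 24758.00 = 97.49 mm
Ȳ = 1645909.00 / 24758.00 = 66.48 mm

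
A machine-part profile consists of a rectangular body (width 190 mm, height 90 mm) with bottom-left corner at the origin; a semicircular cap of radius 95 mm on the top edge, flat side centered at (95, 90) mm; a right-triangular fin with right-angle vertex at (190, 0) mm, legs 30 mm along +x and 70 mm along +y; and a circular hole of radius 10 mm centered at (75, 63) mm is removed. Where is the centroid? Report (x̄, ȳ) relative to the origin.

x̄ = 98.64 mm, ȳ = 81.90 mm

rectangular body: A = 190 × 90 = 17100.00, centroid at (95.00, 45.00).
semicircular top: A = ½π·95² = 14176.44, centroid at (95.00, 130.32).
triangular fin: A = ½·30·70 = 1050.00, centroid at (200.00, 23.33).
hole: A = −π·10² = -314.16, centroid at (75.00, 63.00).
ΣA = 32012.28 mm², ΣAx̄ = 3157699.56 mm³, ΣAȳ = 2621670.62 mm³.
x̄ = 3157699.56/32012.28 = 98.64 mm; ȳ = 2621670.62/32012.28 = 81.90 mm.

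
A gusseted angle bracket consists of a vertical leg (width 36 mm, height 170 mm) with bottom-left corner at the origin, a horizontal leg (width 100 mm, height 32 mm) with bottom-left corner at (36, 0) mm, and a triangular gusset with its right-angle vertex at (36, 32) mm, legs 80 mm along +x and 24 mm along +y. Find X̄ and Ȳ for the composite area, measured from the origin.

X̄ = 43.34 mm, Ȳ = 59.32 mm

vertical leg: A = 36 × 170 = 6120.00, centroid at (18.00, 85.00).
horizontal leg: A = 100 × 32 = 3200.00, centroid at (86.00, 16.00).
gusset: A = ½·80·24 = 960.00, centroid at (62.67, 40.00).
ΣA = 10280.00 mm²
ΣAX̄ = (6120.00)(18.00) + (3200.00)(86.00) + (960.00)(62.67) = 445520.00 mm³
ΣAȲ = (6120.00)(85.00) + (3200.00)(16.00) + (960.00)(40.00) = 609800.00 mm³
X̄ = 445520.00 / 10280.00 = 43.34 mm
Ȳ = 609800.00 / 10280.00 = 59.32 mm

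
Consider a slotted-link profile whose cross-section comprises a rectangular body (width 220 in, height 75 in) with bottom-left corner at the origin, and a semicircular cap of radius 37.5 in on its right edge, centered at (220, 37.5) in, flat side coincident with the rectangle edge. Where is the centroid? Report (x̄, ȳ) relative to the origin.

x̄ = 124.87 in, ȳ = 37.50 in

rectangular body: A = 220 × 75 = 16500.00, centroid at (110.00, 37.50).
semicircular end: A = ½π·37.5² = 2208.93, centroid at (235.92, 37.50).
ΣA = 18708.93 in²
ΣAx̄ = (16500.00)(110.00) + (2208.93)(235.92) = 2336121.36 in³
ΣAȳ = (16500.00)(37.50) + (2208.93)(37.50) = 701584.96 in³
x̄ = 2336121.36 / 18708.93 = 124.87 in
ȳ = 701584.96 / 18708.93 = 37.50 in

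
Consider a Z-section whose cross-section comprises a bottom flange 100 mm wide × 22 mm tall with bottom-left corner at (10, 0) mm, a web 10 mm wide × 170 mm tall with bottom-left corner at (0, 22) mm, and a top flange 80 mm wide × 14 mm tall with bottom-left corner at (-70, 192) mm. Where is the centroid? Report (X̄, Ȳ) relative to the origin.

Part | A | x̄ᵢ | ȳᵢ | A·x̄ᵢ | A·ȳᵢ
bottom flange | 2200.00 | 60.00 | 11.00 | 132000.00 | 24200.00
web | 1700.00 | 5.00 | 107.00 | 8500.00 | 181900.00
top flange | 1120.00 | -30.00 | 199.00 | -33600.00 | 222880.00
Σ | 5020.00 |  |  | 106900.00 | 428980.00
X̄ = 106900.00 / 5020.00 = 21.29 mm
Ȳ = 428980.00 / 5020.00 = 85.45 mm

X̄ = 21.29 mm, Ȳ = 85.45 mm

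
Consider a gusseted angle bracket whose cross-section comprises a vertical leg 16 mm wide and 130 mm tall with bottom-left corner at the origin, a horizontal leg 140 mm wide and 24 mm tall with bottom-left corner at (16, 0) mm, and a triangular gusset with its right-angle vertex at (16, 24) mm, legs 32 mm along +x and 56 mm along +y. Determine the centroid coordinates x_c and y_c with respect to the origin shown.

x_c = 52.00 mm, y_c = 33.74 mm

Part | A | x̄ᵢ | ȳᵢ | A·x̄ᵢ | A·ȳᵢ
vertical leg | 2080.00 | 8.00 | 65.00 | 16640.00 | 135200.00
horizontal leg | 3360.00 | 86.00 | 12.00 | 288960.00 | 40320.00
gusset | 896.00 | 26.67 | 42.67 | 23893.33 | 38229.33
Σ | 6336.00 |  |  | 329493.33 | 213749.33
x_c = 329493.33 / 6336.00 = 52.00 mm
y_c = 213749.33 / 6336.00 = 33.74 mm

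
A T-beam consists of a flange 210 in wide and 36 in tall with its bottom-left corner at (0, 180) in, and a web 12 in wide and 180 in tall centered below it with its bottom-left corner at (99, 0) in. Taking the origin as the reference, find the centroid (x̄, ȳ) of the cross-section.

x̄ = 105.00 in, ȳ = 174.00 in

web: A = 12 × 180 = 2160.00, centroid at (105.00, 90.00).
flange: A = 210 × 36 = 7560.00, centroid at (105.00, 198.00).
ΣA = 9720.00 in², ΣAx̄ = 1020600.00 in³, ΣAȳ = 1691280.00 in³.
x̄ = 1020600.00/9720.00 = 105.00 in; ȳ = 1691280.00/9720.00 = 174.00 in.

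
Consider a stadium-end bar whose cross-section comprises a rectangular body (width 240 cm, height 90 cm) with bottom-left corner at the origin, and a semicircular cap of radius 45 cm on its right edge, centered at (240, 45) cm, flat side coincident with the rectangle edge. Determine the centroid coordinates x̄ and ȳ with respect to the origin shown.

Part | A | x̄ᵢ | ȳᵢ | A·x̄ᵢ | A·ȳᵢ
rectangular body | 21600.00 | 120.00 | 45.00 | 2592000.00 | 972000.00
semicircular end | 3180.86 | 259.10 | 45.00 | 824157.01 | 143138.82
Σ | 24780.86 |  |  | 3416157.01 | 1115138.82
x̄ = 3416157.01 / 24780.86 = 137.85 cm
ȳ = 1115138.82 / 24780.86 = 45.00 cm

x̄ = 137.85 cm, ȳ = 45.00 cm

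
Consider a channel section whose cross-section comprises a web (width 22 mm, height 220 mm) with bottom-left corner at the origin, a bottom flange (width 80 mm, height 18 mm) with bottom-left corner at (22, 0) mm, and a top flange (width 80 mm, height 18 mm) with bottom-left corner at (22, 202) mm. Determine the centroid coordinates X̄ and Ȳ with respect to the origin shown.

web: A = 22 × 220 = 4840.00, centroid at (11.00, 110.00).
bottom flange: A = 80 × 18 = 1440.00, centroid at (62.00, 9.00).
top flange: A = 80 × 18 = 1440.00, centroid at (62.00, 211.00).
ΣA = 7720.00 mm², ΣAX̄ = 231800.00 mm³, ΣAȲ = 849200.00 mm³.
X̄ = 231800.00/7720.00 = 30.03 mm; Ȳ = 849200.00/7720.00 = 110.00 mm.

X̄ = 30.03 mm, Ȳ = 110.00 mm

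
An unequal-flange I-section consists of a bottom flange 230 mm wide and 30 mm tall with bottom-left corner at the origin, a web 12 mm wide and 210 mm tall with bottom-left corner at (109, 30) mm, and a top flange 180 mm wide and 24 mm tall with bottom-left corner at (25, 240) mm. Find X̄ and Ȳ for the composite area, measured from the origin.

bottom flange: A = 230 × 30 = 6900.00, centroid at (115.00, 15.00).
web: A = 12 × 210 = 2520.00, centroid at (115.00, 135.00).
top flange: A = 180 × 24 = 4320.00, centroid at (115.00, 252.00).
ΣA = 13740.00 mm², ΣAX̄ = 1580100.00 mm³, ΣAȲ = 1532340.00 mm³.
X̄ = 1580100.00/13740.00 = 115.00 mm; Ȳ = 1532340.00/13740.00 = 111.52 mm.

X̄ = 115.00 mm, Ȳ = 111.52 mm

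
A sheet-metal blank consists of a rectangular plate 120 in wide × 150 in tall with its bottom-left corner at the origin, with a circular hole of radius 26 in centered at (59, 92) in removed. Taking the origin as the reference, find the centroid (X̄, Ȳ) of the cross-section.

X̄ = 60.13 in, Ȳ = 72.73 in

plate: A = 120 × 150 = 18000.00, centroid at (60.00, 75.00).
hole: A = −π·26² = -2123.72, centroid at (59.00, 92.00).
ΣA = 15876.28 in²
ΣAX̄ = (18000.00)(60.00) + (-2123.72)(59.00) = 954700.72 in³
ΣAȲ = (18000.00)(75.00) + (-2123.72)(92.00) = 1154618.07 in³
X̄ = 954700.72 / 15876.28 = 60.13 in
Ȳ = 1154618.07 / 15876.28 = 72.73 in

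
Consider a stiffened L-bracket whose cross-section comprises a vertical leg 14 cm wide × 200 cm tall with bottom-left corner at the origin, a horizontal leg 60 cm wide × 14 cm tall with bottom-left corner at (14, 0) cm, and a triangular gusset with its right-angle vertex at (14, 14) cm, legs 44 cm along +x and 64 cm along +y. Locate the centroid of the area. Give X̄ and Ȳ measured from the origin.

vertical leg: A = 14 × 200 = 2800.00, centroid at (7.00, 100.00).
horizontal leg: A = 60 × 14 = 840.00, centroid at (44.00, 7.00).
gusset: A = ½·44·64 = 1408.00, centroid at (28.67, 35.33).
ΣA = 5048.00 cm², ΣAX̄ = 96922.67 cm³, ΣAȲ = 335629.33 cm³.
X̄ = 96922.67/5048.00 = 19.20 cm; Ȳ = 335629.33/5048.00 = 66.49 cm.

X̄ = 19.20 cm, Ȳ = 66.49 cm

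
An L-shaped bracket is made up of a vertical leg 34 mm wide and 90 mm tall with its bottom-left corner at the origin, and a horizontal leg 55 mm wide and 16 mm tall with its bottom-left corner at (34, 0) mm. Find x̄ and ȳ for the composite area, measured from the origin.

x̄ = 26.94 mm, ȳ = 36.74 mm

vertical leg: A = 34 × 90 = 3060.00, centroid at (17.00, 45.00).
horizontal leg: A = 55 × 16 = 880.00, centroid at (61.50, 8.00).
ΣA = 3940.00 mm², ΣAx̄ = 106140.00 mm³, ΣAȳ = 144740.00 mm³.
x̄ = 106140.00/3940.00 = 26.94 mm; ȳ = 144740.00/3940.00 = 36.74 mm.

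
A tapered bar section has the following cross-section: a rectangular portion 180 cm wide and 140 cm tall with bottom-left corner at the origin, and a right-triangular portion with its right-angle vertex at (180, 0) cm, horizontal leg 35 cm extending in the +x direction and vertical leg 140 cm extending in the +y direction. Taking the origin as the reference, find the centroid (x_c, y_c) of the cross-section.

x_c = 99.01 cm, y_c = 67.93 cm

rectangular portion: A = 180 × 140 = 25200.00, centroid at (90.00, 70.00).
triangular portion: A = ½·35·140 = 2450.00, centroid at (191.67, 46.67).
ΣA = 27650.00 cm²
ΣAx_c = (25200.00)(90.00) + (2450.00)(191.67) = 2737583.33 cm³
ΣAy_c = (25200.00)(70.00) + (2450.00)(46.67) = 1878333.33 cm³
x_c = 2737583.33 / 27650.00 = 99.01 cm
y_c = 1878333.33 / 27650.00 = 67.93 cm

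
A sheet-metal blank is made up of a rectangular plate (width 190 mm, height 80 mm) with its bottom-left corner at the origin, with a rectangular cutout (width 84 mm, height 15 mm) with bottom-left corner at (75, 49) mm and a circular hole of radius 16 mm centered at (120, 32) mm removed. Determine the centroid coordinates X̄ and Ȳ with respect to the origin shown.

plate: A = 190 × 80 = 15200.00, centroid at (95.00, 40.00).
hole 1: A = −(84 × 15) = -1260.00, centroid at (117.00, 56.50).
hole 2: A = −π·16² = -804.25, centroid at (120.00, 32.00).
ΣA = 13135.75 mm², ΣAX̄ = 1200070.27 mm³, ΣAȲ = 511074.07 mm³.
X̄ = 1200070.27/13135.75 = 91.36 mm; Ȳ = 511074.07/13135.75 = 38.91 mm.

X̄ = 91.36 mm, Ȳ = 38.91 mm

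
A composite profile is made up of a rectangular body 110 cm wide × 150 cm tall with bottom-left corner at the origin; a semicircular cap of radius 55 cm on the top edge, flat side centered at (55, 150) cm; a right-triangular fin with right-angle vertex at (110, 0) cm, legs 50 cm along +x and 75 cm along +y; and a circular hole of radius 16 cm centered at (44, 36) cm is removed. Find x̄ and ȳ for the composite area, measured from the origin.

rectangular body: A = 110 × 150 = 16500.00, centroid at (55.00, 75.00).
semicircular top: A = ½π·55² = 4751.66, centroid at (55.00, 173.34).
triangular fin: A = ½·50·75 = 1875.00, centroid at (126.67, 25.00).
hole: A = −π·16² = -804.25, centroid at (44.00, 36.00).
ΣA = 22322.41 cm²
ΣAx̄ = (16500.00)(55.00) + (4751.66)(55.00) + (1875.00)(126.67) + (-804.25)(44.00) = 1370954.34 cm³
ΣAȳ = (16500.00)(75.00) + (4751.66)(173.34) + (1875.00)(25.00) + (-804.25)(36.00) = 2079087.58 cm³
x̄ = 1370954.34 / 22322.41 = 61.42 cm
ȳ = 2079087.58 / 22322.41 = 93.14 cm

x̄ = 61.42 cm, ȳ = 93.14 cm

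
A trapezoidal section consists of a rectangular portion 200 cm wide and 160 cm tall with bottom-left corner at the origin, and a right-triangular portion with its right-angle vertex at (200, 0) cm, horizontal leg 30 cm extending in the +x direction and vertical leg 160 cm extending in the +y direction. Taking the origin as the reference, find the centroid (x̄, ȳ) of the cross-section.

x̄ = 107.67 cm, ȳ = 78.14 cm

rectangular portion: A = 200 × 160 = 32000.00, centroid at (100.00, 80.00).
triangular portion: A = ½·30·160 = 2400.00, centroid at (210.00, 53.33).
ΣA = 34400.00 cm²
ΣAx̄ = (32000.00)(100.00) + (2400.00)(210.00) = 3704000.00 cm³
ΣAȳ = (32000.00)(80.00) + (2400.00)(53.33) = 2688000.00 cm³
x̄ = 3704000.00 / 34400.00 = 107.67 cm
ȳ = 2688000.00 / 34400.00 = 78.14 cm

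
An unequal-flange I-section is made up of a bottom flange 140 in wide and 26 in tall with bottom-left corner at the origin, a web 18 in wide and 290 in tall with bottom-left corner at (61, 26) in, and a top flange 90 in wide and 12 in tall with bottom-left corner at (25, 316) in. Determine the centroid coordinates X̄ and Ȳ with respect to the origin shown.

X̄ = 70.00 in, Ȳ = 129.55 in

Part | A | x̄ᵢ | ȳᵢ | A·x̄ᵢ | A·ȳᵢ
bottom flange | 3640.00 | 70.00 | 13.00 | 254800.00 | 47320.00
web | 5220.00 | 70.00 | 171.00 | 365400.00 | 892620.00
top flange | 1080.00 | 70.00 | 322.00 | 75600.00 | 347760.00
Σ | 9940.00 |  |  | 695800.00 | 1287700.00
X̄ = 695800.00 / 9940.00 = 70.00 in
Ȳ = 1287700.00 / 9940.00 = 129.55 in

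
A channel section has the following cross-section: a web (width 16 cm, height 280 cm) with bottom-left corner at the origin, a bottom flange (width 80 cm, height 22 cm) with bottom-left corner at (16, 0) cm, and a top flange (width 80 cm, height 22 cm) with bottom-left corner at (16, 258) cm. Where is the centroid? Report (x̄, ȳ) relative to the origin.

web: A = 16 × 280 = 4480.00, centroid at (8.00, 140.00).
bottom flange: A = 80 × 22 = 1760.00, centroid at (56.00, 11.00).
top flange: A = 80 × 22 = 1760.00, centroid at (56.00, 269.00).
ΣA = 8000.00 cm², ΣAx̄ = 232960.00 cm³, ΣAȳ = 1120000.00 cm³.
x̄ = 232960.00/8000.00 = 29.12 cm; ȳ = 1120000.00/8000.00 = 140.00 cm.

x̄ = 29.12 cm, ȳ = 140.00 cm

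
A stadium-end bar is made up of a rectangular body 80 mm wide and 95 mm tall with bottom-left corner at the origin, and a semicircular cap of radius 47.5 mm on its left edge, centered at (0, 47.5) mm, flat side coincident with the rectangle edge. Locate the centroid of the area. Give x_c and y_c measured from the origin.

x_c = 20.87 mm, y_c = 47.50 mm

Part | A | x̄ᵢ | ȳᵢ | A·x̄ᵢ | A·ȳᵢ
rectangular body | 7600.00 | 40.00 | 47.50 | 304000.00 | 361000.00
semicircular end | 3544.11 | -20.16 | 47.50 | -71447.92 | 168345.19
Σ | 11144.11 |  |  | 232552.08 | 529345.19
x_c = 232552.08 / 11144.11 = 20.87 mm
y_c = 529345.19 / 11144.11 = 47.50 mm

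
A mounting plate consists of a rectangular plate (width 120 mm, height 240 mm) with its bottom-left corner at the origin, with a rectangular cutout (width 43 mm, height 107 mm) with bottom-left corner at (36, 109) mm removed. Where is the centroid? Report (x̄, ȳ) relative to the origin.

x̄ = 60.48 mm, ȳ = 111.92 mm

Part | A | x̄ᵢ | ȳᵢ | A·x̄ᵢ | A·ȳᵢ
plate | 28800.00 | 60.00 | 120.00 | 1728000.00 | 3456000.00
hole | -4601.00 | 57.50 | 162.50 | -264557.50 | -747662.50
Σ | 24199.00 |  |  | 1463442.50 | 2708337.50
x̄ = 1463442.50 / 24199.00 = 60.48 mm
ȳ = 2708337.50 / 24199.00 = 111.92 mm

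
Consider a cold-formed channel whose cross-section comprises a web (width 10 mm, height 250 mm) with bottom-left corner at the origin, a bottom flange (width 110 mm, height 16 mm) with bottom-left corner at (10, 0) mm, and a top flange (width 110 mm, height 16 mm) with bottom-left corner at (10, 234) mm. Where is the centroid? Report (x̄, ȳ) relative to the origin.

web: A = 10 × 250 = 2500.00, centroid at (5.00, 125.00).
bottom flange: A = 110 × 16 = 1760.00, centroid at (65.00, 8.00).
top flange: A = 110 × 16 = 1760.00, centroid at (65.00, 242.00).
ΣA = 6020.00 mm², ΣAx̄ = 241300.00 mm³, ΣAȳ = 752500.00 mm³.
x̄ = 241300.00/6020.00 = 40.08 mm; ȳ = 752500.00/6020.00 = 125.00 mm.

x̄ = 40.08 mm, ȳ = 125.00 mm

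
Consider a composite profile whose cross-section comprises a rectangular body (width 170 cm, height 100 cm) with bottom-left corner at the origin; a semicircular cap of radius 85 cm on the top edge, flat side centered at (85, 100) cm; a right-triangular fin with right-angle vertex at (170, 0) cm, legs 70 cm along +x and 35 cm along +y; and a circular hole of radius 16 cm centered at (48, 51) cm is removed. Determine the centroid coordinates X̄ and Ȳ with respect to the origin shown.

rectangular body: A = 170 × 100 = 17000.00, centroid at (85.00, 50.00).
semicircular top: A = ½π·85² = 11349.00, centroid at (85.00, 136.08).
triangular fin: A = ½·70·35 = 1225.00, centroid at (193.33, 11.67).
hole: A = −π·16² = -804.25, centroid at (48.00, 51.00).
ΣA = 28769.76 cm²
ΣAX̄ = (17000.00)(85.00) + (11349.00)(85.00) + (1225.00)(193.33) + (-804.25)(48.00) = 2607894.74 cm³
ΣAȲ = (17000.00)(50.00) + (11349.00)(136.08) + (1225.00)(11.67) + (-804.25)(51.00) = 2367592.05 cm³
X̄ = 2607894.74 / 28769.76 = 90.65 cm
Ȳ = 2367592.05 / 28769.76 = 82.29 cm

X̄ = 90.65 cm, Ȳ = 82.29 cm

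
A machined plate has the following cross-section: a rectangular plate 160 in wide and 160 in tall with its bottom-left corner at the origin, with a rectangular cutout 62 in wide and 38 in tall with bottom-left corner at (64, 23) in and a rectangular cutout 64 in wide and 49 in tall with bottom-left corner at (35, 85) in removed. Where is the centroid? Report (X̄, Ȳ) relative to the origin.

plate: A = 160 × 160 = 25600.00, centroid at (80.00, 80.00).
hole 1: A = −(62 × 38) = -2356.00, centroid at (95.00, 42.00).
hole 2: A = −(64 × 49) = -3136.00, centroid at (67.00, 109.50).
ΣA = 20108.00 in²
ΣAX̄ = (25600.00)(80.00) + (-2356.00)(95.00) + (-3136.00)(67.00) = 1614068.00 in³
ΣAȲ = (25600.00)(80.00) + (-2356.00)(42.00) + (-3136.00)(109.50) = 1605656.00 in³
X̄ = 1614068.00 / 20108.00 = 80.27 in
Ȳ = 1605656.00 / 20108.00 = 79.85 in

X̄ = 80.27 in, Ȳ = 79.85 in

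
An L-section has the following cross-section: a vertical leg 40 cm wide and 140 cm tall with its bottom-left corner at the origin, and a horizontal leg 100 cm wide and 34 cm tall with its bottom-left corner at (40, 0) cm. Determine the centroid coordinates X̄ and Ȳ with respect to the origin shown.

Part | A | x̄ᵢ | ȳᵢ | A·x̄ᵢ | A·ȳᵢ
vertical leg | 5600.00 | 20.00 | 70.00 | 112000.00 | 392000.00
horizontal leg | 3400.00 | 90.00 | 17.00 | 306000.00 | 57800.00
Σ | 9000.00 |  |  | 418000.00 | 449800.00
X̄ = 418000.00 / 9000.00 = 46.44 cm
Ȳ = 449800.00 / 9000.00 = 49.98 cm

X̄ = 46.44 cm, Ȳ = 49.98 cm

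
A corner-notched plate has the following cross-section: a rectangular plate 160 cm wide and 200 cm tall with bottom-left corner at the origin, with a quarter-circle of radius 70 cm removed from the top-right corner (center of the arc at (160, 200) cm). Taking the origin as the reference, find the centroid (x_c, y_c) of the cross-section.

plate: A = 160 × 200 = 32000.00, centroid at (80.00, 100.00).
removed quarter-circle: A = −¼π·70² = -3848.45, centroid at (130.29, 170.29).
ΣA = 28151.55 cm², ΣAx_c = 2058581.17 cm³, ΣAy_c = 2544643.13 cm³.
x_c = 2058581.17/28151.55 = 73.12 cm; y_c = 2544643.13/28151.55 = 90.39 cm.

x_c = 73.12 cm, y_c = 90.39 cm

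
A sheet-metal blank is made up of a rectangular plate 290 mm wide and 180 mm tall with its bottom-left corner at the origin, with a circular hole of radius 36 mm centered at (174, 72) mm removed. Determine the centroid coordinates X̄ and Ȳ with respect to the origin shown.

X̄ = 142.55 mm, Ȳ = 91.52 mm

plate: A = 290 × 180 = 52200.00, centroid at (145.00, 90.00).
hole: A = −π·36² = -4071.50, centroid at (174.00, 72.00).
ΣA = 48128.50 mm², ΣAX̄ = 6860558.29 mm³, ΣAȲ = 4404851.71 mm³.
X̄ = 6860558.29/48128.50 = 142.55 mm; Ȳ = 4404851.71/48128.50 = 91.52 mm.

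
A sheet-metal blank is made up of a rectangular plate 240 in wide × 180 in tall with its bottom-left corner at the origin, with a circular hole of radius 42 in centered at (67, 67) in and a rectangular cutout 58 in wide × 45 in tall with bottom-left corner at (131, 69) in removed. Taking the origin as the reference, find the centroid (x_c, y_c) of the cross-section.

x_c = 125.40 in, y_c = 93.53 in

plate: A = 240 × 180 = 43200.00, centroid at (120.00, 90.00).
hole 1: A = −π·42² = -5541.77, centroid at (67.00, 67.00).
hole 2: A = −(58 × 45) = -2610.00, centroid at (160.00, 91.50).
ΣA = 35048.23 in²
ΣAx_c = (43200.00)(120.00) + (-5541.77)(67.00) + (-2610.00)(160.00) = 4395101.45 in³
ΣAy_c = (43200.00)(90.00) + (-5541.77)(67.00) + (-2610.00)(91.50) = 3277886.45 in³
x_c = 4395101.45 / 35048.23 = 125.40 in
y_c = 3277886.45 / 35048.23 = 93.53 in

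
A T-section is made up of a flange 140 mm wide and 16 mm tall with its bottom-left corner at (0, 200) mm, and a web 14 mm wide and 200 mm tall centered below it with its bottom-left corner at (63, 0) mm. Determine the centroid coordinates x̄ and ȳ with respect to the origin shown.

web: A = 14 × 200 = 2800.00, centroid at (70.00, 100.00).
flange: A = 140 × 16 = 2240.00, centroid at (70.00, 208.00).
ΣA = 5040.00 mm², ΣAx̄ = 352800.00 mm³, ΣAȳ = 745920.00 mm³.
x̄ = 352800.00/5040.00 = 70.00 mm; ȳ = 745920.00/5040.00 = 148.00 mm.

x̄ = 70.00 mm, ȳ = 148.00 mm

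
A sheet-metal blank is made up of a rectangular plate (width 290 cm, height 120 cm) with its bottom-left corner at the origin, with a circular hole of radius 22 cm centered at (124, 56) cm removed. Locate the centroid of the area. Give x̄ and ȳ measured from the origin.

Part | A | x̄ᵢ | ȳᵢ | A·x̄ᵢ | A·ȳᵢ
plate | 34800.00 | 145.00 | 60.00 | 5046000.00 | 2088000.00
hole | -1520.53 | 124.00 | 56.00 | -188545.82 | -85149.73
Σ | 33279.47 |  |  | 4857454.18 | 2002850.27
x̄ = 4857454.18 / 33279.47 = 145.96 cm
ȳ = 2002850.27 / 33279.47 = 60.18 cm

x̄ = 145.96 cm, ȳ = 60.18 cm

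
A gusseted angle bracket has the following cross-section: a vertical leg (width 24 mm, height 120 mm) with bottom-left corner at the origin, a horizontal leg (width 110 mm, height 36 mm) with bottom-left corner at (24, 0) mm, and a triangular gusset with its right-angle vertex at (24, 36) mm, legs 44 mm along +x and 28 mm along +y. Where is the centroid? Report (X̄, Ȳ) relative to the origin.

X̄ = 49.79 mm, Ȳ = 36.48 mm

vertical leg: A = 24 × 120 = 2880.00, centroid at (12.00, 60.00).
horizontal leg: A = 110 × 36 = 3960.00, centroid at (79.00, 18.00).
gusset: A = ½·44·28 = 616.00, centroid at (38.67, 45.33).
ΣA = 7456.00 mm²
ΣAX̄ = (2880.00)(12.00) + (3960.00)(79.00) + (616.00)(38.67) = 371218.67 mm³
ΣAȲ = (2880.00)(60.00) + (3960.00)(18.00) + (616.00)(45.33) = 272005.33 mm³
X̄ = 371218.67 / 7456.00 = 49.79 mm
Ȳ = 272005.33 / 7456.00 = 36.48 mm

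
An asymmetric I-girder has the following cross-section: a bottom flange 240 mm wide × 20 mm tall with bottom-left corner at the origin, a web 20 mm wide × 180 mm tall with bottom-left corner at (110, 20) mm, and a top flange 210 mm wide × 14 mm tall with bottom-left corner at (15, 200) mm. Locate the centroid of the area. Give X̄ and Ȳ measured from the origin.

bottom flange: A = 240 × 20 = 4800.00, centroid at (120.00, 10.00).
web: A = 20 × 180 = 3600.00, centroid at (120.00, 110.00).
top flange: A = 210 × 14 = 2940.00, centroid at (120.00, 207.00).
ΣA = 11340.00 mm², ΣAX̄ = 1360800.00 mm³, ΣAȲ = 1052580.00 mm³.
X̄ = 1360800.00/11340.00 = 120.00 mm; Ȳ = 1052580.00/11340.00 = 92.82 mm.

X̄ = 120.00 mm, Ȳ = 92.82 mm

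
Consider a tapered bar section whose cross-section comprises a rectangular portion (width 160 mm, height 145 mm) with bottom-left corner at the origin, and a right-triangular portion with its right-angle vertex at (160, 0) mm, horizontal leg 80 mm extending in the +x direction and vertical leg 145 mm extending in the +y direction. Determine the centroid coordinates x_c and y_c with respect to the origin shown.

rectangular portion: A = 160 × 145 = 23200.00, centroid at (80.00, 72.50).
triangular portion: A = ½·80·145 = 5800.00, centroid at (186.67, 48.33).
ΣA = 29000.00 mm²
ΣAx_c = (23200.00)(80.00) + (5800.00)(186.67) = 2938666.67 mm³
ΣAy_c = (23200.00)(72.50) + (5800.00)(48.33) = 1962333.33 mm³
x_c = 2938666.67 / 29000.00 = 101.33 mm
y_c = 1962333.33 / 29000.00 = 67.67 mm

x_c = 101.33 mm, y_c = 67.67 mm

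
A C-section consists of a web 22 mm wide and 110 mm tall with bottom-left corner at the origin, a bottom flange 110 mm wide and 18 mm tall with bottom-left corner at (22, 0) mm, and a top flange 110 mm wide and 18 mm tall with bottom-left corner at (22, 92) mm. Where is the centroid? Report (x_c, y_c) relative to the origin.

web: A = 22 × 110 = 2420.00, centroid at (11.00, 55.00).
bottom flange: A = 110 × 18 = 1980.00, centroid at (77.00, 9.00).
top flange: A = 110 × 18 = 1980.00, centroid at (77.00, 101.00).
ΣA = 6380.00 mm²
ΣAx_c = (2420.00)(11.00) + (1980.00)(77.00) + (1980.00)(77.00) = 331540.00 mm³
ΣAy_c = (2420.00)(55.00) + (1980.00)(9.00) + (1980.00)(101.00) = 350900.00 mm³
x_c = 331540.00 / 6380.00 = 51.97 mm
y_c = 350900.00 / 6380.00 = 55.00 mm

x_c = 51.97 mm, y_c = 55.00 mm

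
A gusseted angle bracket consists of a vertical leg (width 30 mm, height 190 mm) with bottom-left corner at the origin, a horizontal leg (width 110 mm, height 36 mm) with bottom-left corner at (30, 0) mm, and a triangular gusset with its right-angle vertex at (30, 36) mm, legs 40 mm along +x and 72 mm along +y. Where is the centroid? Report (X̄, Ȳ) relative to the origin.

X̄ = 43.65 mm, Ȳ = 62.99 mm

vertical leg: A = 30 × 190 = 5700.00, centroid at (15.00, 95.00).
horizontal leg: A = 110 × 36 = 3960.00, centroid at (85.00, 18.00).
gusset: A = ½·40·72 = 1440.00, centroid at (43.33, 60.00).
ΣA = 11100.00 mm²
ΣAX̄ = (5700.00)(15.00) + (3960.00)(85.00) + (1440.00)(43.33) = 484500.00 mm³
ΣAȲ = (5700.00)(95.00) + (3960.00)(18.00) + (1440.00)(60.00) = 699180.00 mm³
X̄ = 484500.00 / 11100.00 = 43.65 mm
Ȳ = 699180.00 / 11100.00 = 62.99 mm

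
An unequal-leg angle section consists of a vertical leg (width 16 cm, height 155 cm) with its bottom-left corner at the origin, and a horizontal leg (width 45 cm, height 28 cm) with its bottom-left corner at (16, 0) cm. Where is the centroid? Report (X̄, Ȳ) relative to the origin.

X̄ = 18.28 cm, Ȳ = 56.11 cm

vertical leg: A = 16 × 155 = 2480.00, centroid at (8.00, 77.50).
horizontal leg: A = 45 × 28 = 1260.00, centroid at (38.50, 14.00).
ΣA = 3740.00 cm², ΣAX̄ = 68350.00 cm³, ΣAȲ = 209840.00 cm³.
X̄ = 68350.00/3740.00 = 18.28 cm; Ȳ = 209840.00/3740.00 = 56.11 cm.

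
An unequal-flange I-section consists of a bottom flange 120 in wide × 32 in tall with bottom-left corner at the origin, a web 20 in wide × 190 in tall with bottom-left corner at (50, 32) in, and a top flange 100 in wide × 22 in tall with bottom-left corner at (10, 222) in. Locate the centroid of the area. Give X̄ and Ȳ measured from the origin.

bottom flange: A = 120 × 32 = 3840.00, centroid at (60.00, 16.00).
web: A = 20 × 190 = 3800.00, centroid at (60.00, 127.00).
top flange: A = 100 × 22 = 2200.00, centroid at (60.00, 233.00).
ΣA = 9840.00 in², ΣAX̄ = 590400.00 in³, ΣAȲ = 1056640.00 in³.
X̄ = 590400.00/9840.00 = 60.00 in; Ȳ = 1056640.00/9840.00 = 107.38 in.

X̄ = 60.00 in, Ȳ = 107.38 in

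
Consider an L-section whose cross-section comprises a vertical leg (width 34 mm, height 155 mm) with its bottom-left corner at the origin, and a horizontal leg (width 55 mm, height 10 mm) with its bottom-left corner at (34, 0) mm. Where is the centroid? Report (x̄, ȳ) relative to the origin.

x̄ = 21.21 mm, ȳ = 70.65 mm

vertical leg: A = 34 × 155 = 5270.00, centroid at (17.00, 77.50).
horizontal leg: A = 55 × 10 = 550.00, centroid at (61.50, 5.00).
ΣA = 5820.00 mm², ΣAx̄ = 123415.00 mm³, ΣAȳ = 411175.00 mm³.
x̄ = 123415.00/5820.00 = 21.21 mm; ȳ = 411175.00/5820.00 = 70.65 mm.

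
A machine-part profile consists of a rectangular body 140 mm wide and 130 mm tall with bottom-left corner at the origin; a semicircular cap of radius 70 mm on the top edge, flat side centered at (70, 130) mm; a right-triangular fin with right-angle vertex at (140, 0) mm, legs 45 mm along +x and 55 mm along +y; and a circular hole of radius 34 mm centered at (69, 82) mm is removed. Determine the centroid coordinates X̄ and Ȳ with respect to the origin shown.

X̄ = 74.63 mm, Ȳ = 90.93 mm

Part | A | x̄ᵢ | ȳᵢ | A·x̄ᵢ | A·ȳᵢ
rectangular body | 18200.00 | 70.00 | 65.00 | 1274000.00 | 1183000.00
semicircular top | 7696.90 | 70.00 | 159.71 | 538783.14 | 1229263.93
triangular fin | 1237.50 | 155.00 | 18.33 | 191812.50 | 22687.50
hole | -3631.68 | 69.00 | 82.00 | -250586.00 | -297797.85
Σ | 23502.72 |  |  | 1754009.64 | 2137153.58
X̄ = 1754009.64 / 23502.72 = 74.63 mm
Ȳ = 2137153.58 / 23502.72 = 90.93 mm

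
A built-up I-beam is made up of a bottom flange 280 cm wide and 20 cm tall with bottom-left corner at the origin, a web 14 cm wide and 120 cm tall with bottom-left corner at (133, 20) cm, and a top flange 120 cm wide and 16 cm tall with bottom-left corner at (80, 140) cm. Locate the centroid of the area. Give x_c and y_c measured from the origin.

x_c = 140.00 cm, y_c = 51.58 cm

Part | A | x̄ᵢ | ȳᵢ | A·x̄ᵢ | A·ȳᵢ
bottom flange | 5600.00 | 140.00 | 10.00 | 784000.00 | 56000.00
web | 1680.00 | 140.00 | 80.00 | 235200.00 | 134400.00
top flange | 1920.00 | 140.00 | 148.00 | 268800.00 | 284160.00
Σ | 9200.00 |  |  | 1288000.00 | 474560.00
x_c = 1288000.00 / 9200.00 = 140.00 cm
y_c = 474560.00 / 9200.00 = 51.58 cm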